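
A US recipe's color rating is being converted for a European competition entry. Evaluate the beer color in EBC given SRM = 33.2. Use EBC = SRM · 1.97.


EBC = 33.2 · 1.97

65.4040 EBC


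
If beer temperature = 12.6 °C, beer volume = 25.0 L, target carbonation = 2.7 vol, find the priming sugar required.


residual = 14.695·(0.01821 + 0.09011·e^(−0.04·T));  sugar = (target − residual)·4.0·V
residual = 14.695·(0.01821 + 0.09011·e^(−0.04·12.6)) = 1.0675
sugar = (2.7 − 1.0675)·4.0·25.0

163.2463 g


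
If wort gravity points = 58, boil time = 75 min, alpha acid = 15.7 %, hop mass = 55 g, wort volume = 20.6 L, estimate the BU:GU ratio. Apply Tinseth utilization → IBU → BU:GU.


U = 1.65·0.000125^(GP/1000)·(1−e^(−0.04t))/4.15;  IBU = (α/100)·m·U·1000/V;  BU:GU = IBU/GP
U = 1.65·0.000125^(58/1000)·(1−e^(−0.04·75))/4.15 = 0.2243
IBU = (15.7/100)·55·0.2243·1000/20.6 = 94.0314
BU:GU = 94.0314/58

1.6212


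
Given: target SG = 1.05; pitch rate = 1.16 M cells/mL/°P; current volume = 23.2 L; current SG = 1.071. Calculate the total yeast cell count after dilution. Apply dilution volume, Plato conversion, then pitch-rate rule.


V_w = V·((SG_c−1)/(SG_t−1)−1);  °P = 259 − 259/SG_t;  cells = rate·(V+V_w)·°P
V_w = 23.2·((1.071−1)/(1.05−1)−1) = 9.7440
V_final = 23.2 + 9.7440 = 32.9440
°P = 259 − 259/1.05 = 12.3333
cells = 1.16·32.9440·12.3333

471.3188 billion cells


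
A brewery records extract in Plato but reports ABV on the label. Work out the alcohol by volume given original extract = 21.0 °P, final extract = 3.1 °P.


SG = 259/(259 − P);  ABV = (OG − FG)·131.25
OG = 259/(259 − 21.0) = 1.0882
FG = 259/(259 − 3.1) = 1.0121
ABV = (1.0882 − 1.0121)·131.25

9.9909 % ABV


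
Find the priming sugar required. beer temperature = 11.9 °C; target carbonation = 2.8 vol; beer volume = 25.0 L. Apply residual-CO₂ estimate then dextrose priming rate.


residual = 14.695·(0.01821 + 0.09011·e^(−0.04·T));  sugar = (target − residual)·4.0·V
residual = 14.695·(0.01821 + 0.09011·e^(−0.04·11.9)) = 1.0903
sugar = (2.8 − 1.0903)·4.0·25.0

170.9748 g


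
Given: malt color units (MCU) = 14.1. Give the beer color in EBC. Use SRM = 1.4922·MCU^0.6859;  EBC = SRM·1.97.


SRM = 1.4922·14.1^0.6859 = 9.1638
EBC = 9.1638·1.97

18.0527 EBC


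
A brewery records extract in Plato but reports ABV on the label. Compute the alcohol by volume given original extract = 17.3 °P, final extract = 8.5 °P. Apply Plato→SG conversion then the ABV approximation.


SG = 259/(259 − P);  ABV = (OG − FG)·131.25
OG = 259/(259 − 17.3) = 1.0716
FG = 259/(259 − 8.5) = 1.0339
ABV = (1.0716 − 1.0339)·131.25

4.9408 % ABV


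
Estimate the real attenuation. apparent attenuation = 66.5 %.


RA = AA · 0.8192
RA = 66.5 · 0.8192

54.4768 %


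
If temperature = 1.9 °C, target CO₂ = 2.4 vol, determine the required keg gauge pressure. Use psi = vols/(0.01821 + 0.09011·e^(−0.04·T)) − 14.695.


psi = 2.4/(0.01821 + 0.09011·e^(−0.04·1.9)) − 14.695

8.8979 psi


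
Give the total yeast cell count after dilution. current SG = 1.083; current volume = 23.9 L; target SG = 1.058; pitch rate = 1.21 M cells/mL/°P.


V_w = V·((SG_c−1)/(SG_t−1)−1);  °P = 259 − 259/SG_t;  cells = rate·(V+V_w)·°P
V_w = 23.9·((1.083−1)/(1.058−1)−1) = 10.3017
V_final = 23.9 + 10.3017 = 34.2017
°P = 259 − 259/1.058 = 14.1985
cells = 1.21·34.2017·14.1985

587.5914 billion cells


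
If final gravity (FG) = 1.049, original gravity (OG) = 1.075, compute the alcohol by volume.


ABV = (OG − FG) · 131.25
ABV = (1.075 − 1.049) · 131.25

3.4125 % ABV


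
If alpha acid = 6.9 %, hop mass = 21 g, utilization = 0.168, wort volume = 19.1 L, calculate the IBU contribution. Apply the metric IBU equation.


IBU = (α/100)·mass·U·1000 / V
IBU = (6.9/100)·21·0.168·1000 / 19.1

12.7451 IBU


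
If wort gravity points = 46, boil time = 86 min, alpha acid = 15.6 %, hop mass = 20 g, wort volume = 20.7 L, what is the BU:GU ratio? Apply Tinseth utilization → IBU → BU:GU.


U = 1.65·0.000125^(GP/1000)·(1−e^(−0.04t))/4.15;  IBU = (α/100)·m·U·1000/V;  BU:GU = IBU/GP
U = 1.65·0.000125^(46/1000)·(1−e^(−0.04·86))/4.15 = 0.2545
IBU = (15.6/100)·20·0.2545·1000/20.7 = 38.3640
BU:GU = 38.3640/46

0.8340


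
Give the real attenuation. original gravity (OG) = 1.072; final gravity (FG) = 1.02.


AA = (OG−FG)/(OG−1)·100;  RA = AA·0.8192
AA = (1.072 − 1.02)/(1.072 − 1)·100 = 72.2222
RA = 72.2222·0.8192

59.1644 %


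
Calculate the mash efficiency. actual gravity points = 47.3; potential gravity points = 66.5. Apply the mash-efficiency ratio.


efficiency = actual / potential × 100
efficiency = 47.3 / 66.5 × 100

71.1278 %


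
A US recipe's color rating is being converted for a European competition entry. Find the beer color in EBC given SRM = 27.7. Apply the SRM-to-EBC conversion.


EBC = SRM · 1.97
EBC = 27.7 · 1.97

54.5690 EBC


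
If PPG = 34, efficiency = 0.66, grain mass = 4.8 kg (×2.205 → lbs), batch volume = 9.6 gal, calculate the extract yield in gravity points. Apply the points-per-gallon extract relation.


points = lbs × PPG × eff / vol
lbs = 4.8 × 2.205 = 10.5840
points = 10.5840 × 34 × 0.66 / 9.6

24.7401 points


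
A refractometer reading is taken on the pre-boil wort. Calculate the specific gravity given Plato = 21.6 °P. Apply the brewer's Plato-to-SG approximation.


SG = 259/(259 − P)
SG = 259/(259 − 21.6)

1.0910


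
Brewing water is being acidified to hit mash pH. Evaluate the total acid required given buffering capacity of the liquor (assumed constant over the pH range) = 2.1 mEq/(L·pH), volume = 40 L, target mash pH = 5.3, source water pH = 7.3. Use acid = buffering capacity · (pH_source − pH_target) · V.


acid = 2.1 · (7.3 − 5.3) · 40

168.0000 mEq


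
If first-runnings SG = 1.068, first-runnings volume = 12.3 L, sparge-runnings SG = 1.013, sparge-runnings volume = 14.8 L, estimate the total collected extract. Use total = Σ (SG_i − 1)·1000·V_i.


first = (1.068 − 1)·1000·12.3 = 836.4000
sparge = (1.013 − 1)·1000·14.8 = 192.4000
total = 836.4000 + 192.4000

1028.8000 gravity·L


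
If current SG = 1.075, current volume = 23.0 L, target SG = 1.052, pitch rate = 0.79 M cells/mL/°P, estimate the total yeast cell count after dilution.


V_w = V·((SG_c−1)/(SG_t−1)−1);  °P = 259 − 259/SG_t;  cells = rate·(V+V_w)·°P
V_w = 23.0·((1.075−1)/(1.052−1)−1) = 10.1731
V_final = 23.0 + 10.1731 = 33.1731
°P = 259 − 259/1.052 = 12.8023
cells = 0.79·33.1731·12.8023

335.5059 billion cells


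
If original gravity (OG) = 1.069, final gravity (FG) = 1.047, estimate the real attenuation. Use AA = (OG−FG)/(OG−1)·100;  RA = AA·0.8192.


AA = (1.069 − 1.047)/(1.069 − 1)·100 = 31.8841
RA = 31.8841·0.8192

26.1194 %


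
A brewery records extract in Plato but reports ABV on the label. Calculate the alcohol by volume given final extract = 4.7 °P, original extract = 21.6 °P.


SG = 259/(259 − P);  ABV = (OG − FG)·131.25
OG = 259/(259 − 21.6) = 1.0910
FG = 259/(259 − 4.7) = 1.0185
ABV = (1.0910 − 1.0185)·131.25

9.5161 % ABV


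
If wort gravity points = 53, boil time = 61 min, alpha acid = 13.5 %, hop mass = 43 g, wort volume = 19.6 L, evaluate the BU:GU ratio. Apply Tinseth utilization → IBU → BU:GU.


U = 1.65·0.000125^(GP/1000)·(1−e^(−0.04t))/4.15;  IBU = (α/100)·m·U·1000/V;  BU:GU = IBU/GP
U = 1.65·0.000125^(53/1000)·(1−e^(−0.04·61))/4.15 = 0.2254
IBU = (13.5/100)·43·0.2254·1000/19.6 = 66.7594
BU:GU = 66.7594/53

1.2596


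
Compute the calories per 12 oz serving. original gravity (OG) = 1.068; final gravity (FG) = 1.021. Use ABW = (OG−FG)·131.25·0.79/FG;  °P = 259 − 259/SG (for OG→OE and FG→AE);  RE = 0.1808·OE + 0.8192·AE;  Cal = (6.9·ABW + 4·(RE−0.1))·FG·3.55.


ABW = (1.068 − 1.021)·131.25·0.79/1.021 = 4.7731
OE = 259 − 259/1.068 = 16.4906 °P
AE = 259 − 259/1.021 = 5.3271 °P
RE = 0.1808·16.4906 + 0.8192·5.3271 = 7.3455 °P
Cal = (6.9·4.7731 + 4·(7.3455−0.1))·1.021·3.55

224.4184 kcal


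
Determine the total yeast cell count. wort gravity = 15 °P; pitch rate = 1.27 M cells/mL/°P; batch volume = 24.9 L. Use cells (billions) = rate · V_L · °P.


cells = 1.27 · 24.9 · 15

474.3450 billion cells


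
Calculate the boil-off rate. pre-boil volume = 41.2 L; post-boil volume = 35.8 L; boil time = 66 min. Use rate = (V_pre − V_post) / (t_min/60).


rate = (41.2 − 35.8) / (66/60)

4.9091 L/hr


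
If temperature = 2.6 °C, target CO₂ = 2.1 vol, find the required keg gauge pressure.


psi = vols/(0.01821 + 0.09011·e^(−0.04·T)) − 14.695
psi = 2.1/(0.01821 + 0.09011·e^(−0.04·2.6)) − 14.695

6.4276 psi


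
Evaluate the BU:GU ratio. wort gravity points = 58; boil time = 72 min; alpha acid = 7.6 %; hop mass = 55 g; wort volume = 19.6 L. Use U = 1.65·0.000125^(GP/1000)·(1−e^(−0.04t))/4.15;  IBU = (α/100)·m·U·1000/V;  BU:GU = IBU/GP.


U = 1.65·0.000125^(58/1000)·(1−e^(−0.04·72))/4.15 = 0.2228
IBU = (7.6/100)·55·0.2228·1000/19.6 = 47.5211
BU:GU = 47.5211/58

0.8193


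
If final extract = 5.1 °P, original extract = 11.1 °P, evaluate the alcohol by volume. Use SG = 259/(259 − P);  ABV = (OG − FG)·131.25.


OG = 259/(259 − 11.1) = 1.0448
FG = 259/(259 − 5.1) = 1.0201
ABV = (1.0448 − 1.0201)·131.25

3.2405 % ABV


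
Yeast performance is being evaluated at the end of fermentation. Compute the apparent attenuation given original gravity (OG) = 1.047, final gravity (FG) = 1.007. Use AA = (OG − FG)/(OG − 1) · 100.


AA = (1.047 − 1.007)/(1.047 − 1) · 100

85.1064 %


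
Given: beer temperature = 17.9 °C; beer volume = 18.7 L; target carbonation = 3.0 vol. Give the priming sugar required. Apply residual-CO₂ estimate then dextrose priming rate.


residual = 14.695·(0.01821 + 0.09011·e^(−0.04·T));  sugar = (target − residual)·4.0·V
residual = 14.695·(0.01821 + 0.09011·e^(−0.04·17.9)) = 0.9147
sugar = (3.0 − 0.9147)·4.0·18.7

155.9789 g


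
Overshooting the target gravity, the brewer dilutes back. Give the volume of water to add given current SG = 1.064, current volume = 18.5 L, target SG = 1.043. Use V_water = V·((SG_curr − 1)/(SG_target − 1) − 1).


V_water = 18.5·((1.064 − 1)/(1.043 − 1) − 1)

9.0349 L


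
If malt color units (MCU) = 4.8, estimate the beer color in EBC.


SRM = 1.4922·MCU^0.6859;  EBC = SRM·1.97
SRM = 1.4922·4.8^0.6859 = 4.3761
EBC = 4.3761·1.97

8.6210 EBC


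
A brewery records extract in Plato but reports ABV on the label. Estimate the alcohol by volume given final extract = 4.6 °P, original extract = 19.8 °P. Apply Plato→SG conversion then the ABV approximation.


SG = 259/(259 − P);  ABV = (OG − FG)·131.25
OG = 259/(259 − 19.8) = 1.0828
FG = 259/(259 − 4.6) = 1.0181
ABV = (1.0828 − 1.0181)·131.25

8.4911 % ABV


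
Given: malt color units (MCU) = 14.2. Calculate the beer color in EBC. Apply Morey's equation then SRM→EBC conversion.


SRM = 1.4922·MCU^0.6859;  EBC = SRM·1.97
SRM = 1.4922·14.2^0.6859 = 9.2083
EBC = 9.2083·1.97

18.1404 EBC


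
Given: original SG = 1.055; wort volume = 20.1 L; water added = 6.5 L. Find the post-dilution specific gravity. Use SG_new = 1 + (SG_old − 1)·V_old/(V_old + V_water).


pts = (1.055 − 1)·1000·20.1/(20.1 + 6.5) = 41.5602
SG_new = 1 + 41.5602/1000

1.0416


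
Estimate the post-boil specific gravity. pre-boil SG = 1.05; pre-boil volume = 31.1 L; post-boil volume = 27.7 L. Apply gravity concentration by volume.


SG_post = 1 + (SG_pre − 1)·V_pre/V_post
pts_pre = (1.05 − 1)·1000 = 50.0000
pts_post = 50.0000·31.1/27.7 = 56.1372
SG_post = 1 + 56.1372/1000

1.0561


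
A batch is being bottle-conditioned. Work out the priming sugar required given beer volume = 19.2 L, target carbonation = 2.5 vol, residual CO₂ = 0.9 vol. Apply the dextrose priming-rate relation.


sugar = (target − residual)·4.0·V
sugar = (2.5 − 0.9)·4.0·19.2

122.8800 g


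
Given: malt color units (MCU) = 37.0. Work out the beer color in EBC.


SRM = 1.4922·MCU^0.6859;  EBC = SRM·1.97
SRM = 1.4922·37.0^0.6859 = 17.7606
EBC = 17.7606·1.97

34.9883 EBC


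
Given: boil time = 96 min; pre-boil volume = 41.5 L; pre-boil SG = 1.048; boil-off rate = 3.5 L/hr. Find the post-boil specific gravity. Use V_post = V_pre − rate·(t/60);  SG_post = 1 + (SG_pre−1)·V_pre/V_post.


V_post = 41.5 − 3.5·(96/60) = 35.9000
SG_post = 1 + (1.048 − 1)·41.5/35.9000

1.0555


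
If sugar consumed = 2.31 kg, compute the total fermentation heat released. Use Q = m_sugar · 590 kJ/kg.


Q = 2.31 · 590

1362.9000 kJ


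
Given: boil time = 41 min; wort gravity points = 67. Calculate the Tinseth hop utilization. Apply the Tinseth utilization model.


U = 1.65·0.000125^(GP/1000) · (1 − e^(−0.04·t))/4.15
bigness = 1.65·0.000125^(67/1000) = 0.9036
boil_factor = (1 − e^(−0.04·41))/4.15 = 0.1942
U = 0.9036 · 0.1942

0.1755


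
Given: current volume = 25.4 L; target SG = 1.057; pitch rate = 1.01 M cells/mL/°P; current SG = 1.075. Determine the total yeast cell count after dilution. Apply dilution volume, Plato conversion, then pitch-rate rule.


V_w = V·((SG_c−1)/(SG_t−1)−1);  °P = 259 − 259/SG_t;  cells = rate·(V+V_w)·°P
V_w = 25.4·((1.075−1)/(1.057−1)−1) = 8.0211
V_final = 25.4 + 8.0211 = 33.4211
°P = 259 − 259/1.057 = 13.9669
cells = 1.01·33.4211·13.9669

471.4560 billion cells


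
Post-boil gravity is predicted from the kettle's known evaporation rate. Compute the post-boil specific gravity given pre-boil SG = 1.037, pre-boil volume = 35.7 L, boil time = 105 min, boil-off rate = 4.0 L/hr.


V_post = V_pre − rate·(t/60);  SG_post = 1 + (SG_pre−1)·V_pre/V_post
V_post = 35.7 − 4.0·(105/60) = 28.7000
SG_post = 1 + (1.037 − 1)·35.7/28.7000

1.0460


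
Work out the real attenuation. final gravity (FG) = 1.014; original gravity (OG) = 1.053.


AA = (OG−FG)/(OG−1)·100;  RA = AA·0.8192
AA = (1.053 − 1.014)/(1.053 − 1)·100 = 73.5849
RA = 73.5849·0.8192

60.2808 %


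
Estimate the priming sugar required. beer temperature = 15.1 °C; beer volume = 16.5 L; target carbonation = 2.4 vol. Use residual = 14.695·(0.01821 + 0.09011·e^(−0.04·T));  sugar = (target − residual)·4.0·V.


residual = 14.695·(0.01821 + 0.09011·e^(−0.04·15.1)) = 0.9914
sugar = (2.4 − 0.9914)·4.0·16.5

92.9668 g


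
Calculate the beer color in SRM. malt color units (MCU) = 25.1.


SRM = 1.4922 · MCU^0.6859
SRM = 1.4922 · 25.1^0.6859

13.6102 SRM


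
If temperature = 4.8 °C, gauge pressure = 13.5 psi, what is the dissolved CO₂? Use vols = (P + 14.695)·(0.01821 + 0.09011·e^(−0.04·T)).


vols = (13.5 + 14.695)·(0.01821 + 0.09011·e^(−0.04·4.8))

2.6102 volumes


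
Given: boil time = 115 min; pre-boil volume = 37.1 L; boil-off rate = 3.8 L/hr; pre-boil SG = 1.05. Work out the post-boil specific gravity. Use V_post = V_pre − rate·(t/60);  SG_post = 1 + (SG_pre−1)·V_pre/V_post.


V_post = 37.1 − 3.8·(115/60) = 29.8167
SG_post = 1 + (1.05 − 1)·37.1/29.8167

1.0622


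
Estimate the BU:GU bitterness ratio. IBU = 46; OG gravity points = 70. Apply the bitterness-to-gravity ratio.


BU:GU = IBU / OG_points
BU:GU = 46 / 70

0.6571


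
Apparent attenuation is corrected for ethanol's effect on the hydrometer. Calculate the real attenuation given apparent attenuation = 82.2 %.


RA = AA · 0.8192
RA = 82.2 · 0.8192

67.3382 %


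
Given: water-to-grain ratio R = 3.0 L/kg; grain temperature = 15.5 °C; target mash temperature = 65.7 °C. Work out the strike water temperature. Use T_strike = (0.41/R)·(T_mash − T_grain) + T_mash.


T_strike = (0.41/3.0)·(65.7 − 15.5) + 65.7

72.5607 °C


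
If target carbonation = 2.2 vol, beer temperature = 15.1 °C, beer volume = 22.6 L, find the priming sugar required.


residual = 14.695·(0.01821 + 0.09011·e^(−0.04·T));  sugar = (target − residual)·4.0·V
residual = 14.695·(0.01821 + 0.09011·e^(−0.04·15.1)) = 0.9914
sugar = (2.2 − 0.9914)·4.0·22.6

109.2563 g


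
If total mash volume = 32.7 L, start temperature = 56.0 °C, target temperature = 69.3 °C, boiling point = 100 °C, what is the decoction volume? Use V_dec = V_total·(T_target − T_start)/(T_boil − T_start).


V_dec = 32.7·(69.3 − 56.0)/(100 − 56.0)

9.8843 L


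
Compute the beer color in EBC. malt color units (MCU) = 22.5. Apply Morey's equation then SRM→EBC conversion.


SRM = 1.4922·MCU^0.6859;  EBC = SRM·1.97
SRM = 1.4922·22.5^0.6859 = 12.6267
EBC = 12.6267·1.97

24.8746 EBC


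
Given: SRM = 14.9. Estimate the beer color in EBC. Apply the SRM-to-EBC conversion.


EBC = SRM · 1.97
EBC = 14.9 · 1.97

29.3530 EBC


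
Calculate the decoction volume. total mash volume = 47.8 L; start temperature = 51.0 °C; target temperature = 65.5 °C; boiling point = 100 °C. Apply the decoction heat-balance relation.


V_dec = V_total·(T_target − T_start)/(T_boil − T_start)
V_dec = 47.8·(65.5 − 51.0)/(100 − 51.0)

14.1449 L


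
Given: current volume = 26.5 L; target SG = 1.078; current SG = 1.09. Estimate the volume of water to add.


V_water = V·((SG_curr − 1)/(SG_target − 1) − 1)
V_water = 26.5·((1.09 − 1)/(1.078 − 1) − 1)

4.0769 L


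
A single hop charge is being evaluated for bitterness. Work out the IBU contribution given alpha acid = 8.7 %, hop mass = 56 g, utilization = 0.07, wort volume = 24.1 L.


IBU = (α/100)·mass·U·1000 / V
IBU = (8.7/100)·56·0.07·1000 / 24.1

14.1510 IBU


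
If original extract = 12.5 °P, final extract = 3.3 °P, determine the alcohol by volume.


SG = 259/(259 − P);  ABV = (OG − FG)·131.25
OG = 259/(259 − 12.5) = 1.0507
FG = 259/(259 − 3.3) = 1.0129
ABV = (1.0507 − 1.0129)·131.25

4.9618 % ABV


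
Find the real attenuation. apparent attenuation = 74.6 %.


RA = AA · 0.8192
RA = 74.6 · 0.8192

61.1123 %


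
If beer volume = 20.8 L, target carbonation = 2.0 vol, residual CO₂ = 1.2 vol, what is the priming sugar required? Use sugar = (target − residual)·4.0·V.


sugar = (2.0 − 1.2)·4.0·20.8

66.5600 g


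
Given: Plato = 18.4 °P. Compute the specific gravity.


SG = 259/(259 − P)
SG = 259/(259 − 18.4)

1.0765


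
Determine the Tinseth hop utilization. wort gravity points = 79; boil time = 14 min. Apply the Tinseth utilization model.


U = 1.65·0.000125^(GP/1000) · (1 − e^(−0.04·t))/4.15
bigness = 1.65·0.000125^(79/1000) = 0.8112
boil_factor = (1 − e^(−0.04·14))/4.15 = 0.1033
U = 0.8112 · 0.1033

0.0838


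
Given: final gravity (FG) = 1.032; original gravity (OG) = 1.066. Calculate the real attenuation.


AA = (OG−FG)/(OG−1)·100;  RA = AA·0.8192
AA = (1.066 − 1.032)/(1.066 − 1)·100 = 51.5152
RA = 51.5152·0.8192

42.2012 %


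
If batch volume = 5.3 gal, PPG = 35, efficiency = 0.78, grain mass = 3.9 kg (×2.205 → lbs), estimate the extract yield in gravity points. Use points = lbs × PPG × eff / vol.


lbs = 3.9 × 2.205 = 8.5995
points = 8.5995 × 35 × 0.78 / 5.3

44.2955 points


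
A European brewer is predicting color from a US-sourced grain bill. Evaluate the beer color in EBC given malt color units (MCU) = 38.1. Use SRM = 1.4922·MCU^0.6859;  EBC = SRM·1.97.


SRM = 1.4922·38.1^0.6859 = 18.1211
EBC = 18.1211·1.97

35.6985 EBC


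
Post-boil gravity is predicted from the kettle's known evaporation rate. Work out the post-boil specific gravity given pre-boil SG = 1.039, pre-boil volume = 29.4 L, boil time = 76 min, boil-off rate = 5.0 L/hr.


V_post = V_pre − rate·(t/60);  SG_post = 1 + (SG_pre−1)·V_pre/V_post
V_post = 29.4 − 5.0·(76/60) = 23.0667
SG_post = 1 + (1.039 − 1)·29.4/23.0667

1.0497


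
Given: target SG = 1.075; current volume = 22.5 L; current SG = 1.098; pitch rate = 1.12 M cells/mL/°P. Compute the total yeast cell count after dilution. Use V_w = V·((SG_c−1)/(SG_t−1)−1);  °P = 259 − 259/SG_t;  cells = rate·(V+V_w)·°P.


V_w = 22.5·((1.098−1)/(1.075−1)−1) = 6.9000
V_final = 22.5 + 6.9000 = 29.4000
°P = 259 − 259/1.075 = 18.0698
cells = 1.12·29.4000·18.0698

595.0013 billion cells


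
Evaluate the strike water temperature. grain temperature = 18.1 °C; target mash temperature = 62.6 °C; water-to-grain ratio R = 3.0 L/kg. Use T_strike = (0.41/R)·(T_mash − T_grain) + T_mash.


T_strike = (0.41/3.0)·(62.6 − 18.1) + 62.6

68.6817 °C


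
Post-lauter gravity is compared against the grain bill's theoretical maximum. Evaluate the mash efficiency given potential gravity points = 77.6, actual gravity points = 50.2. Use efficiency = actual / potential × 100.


efficiency = 50.2 / 77.6 × 100

64.6907 %


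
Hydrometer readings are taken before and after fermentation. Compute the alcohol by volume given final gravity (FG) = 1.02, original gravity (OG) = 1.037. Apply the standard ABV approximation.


ABV = (OG − FG) · 131.25
ABV = (1.037 − 1.02) · 131.25

2.2312 % ABV


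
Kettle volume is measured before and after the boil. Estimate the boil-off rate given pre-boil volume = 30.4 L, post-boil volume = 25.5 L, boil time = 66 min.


rate = (V_pre − V_post) / (t_min/60)
rate = (30.4 − 25.5) / (66/60)

4.4545 L/hr


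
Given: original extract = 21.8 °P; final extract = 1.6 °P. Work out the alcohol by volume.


SG = 259/(259 − P);  ABV = (OG − FG)·131.25
OG = 259/(259 − 21.8) = 1.0919
FG = 259/(259 − 1.6) = 1.0062
ABV = (1.0919 − 1.0062)·131.25

11.2468 % ABV


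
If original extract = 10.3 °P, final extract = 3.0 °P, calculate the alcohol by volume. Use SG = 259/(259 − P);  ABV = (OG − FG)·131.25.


OG = 259/(259 − 10.3) = 1.0414
FG = 259/(259 − 3.0) = 1.0117
ABV = (1.0414 − 1.0117)·131.25

3.8977 % ABV


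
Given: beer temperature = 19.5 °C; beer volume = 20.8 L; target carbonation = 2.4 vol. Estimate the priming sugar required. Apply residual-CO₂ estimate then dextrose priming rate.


residual = 14.695·(0.01821 + 0.09011·e^(−0.04·T));  sugar = (target − residual)·4.0·V
residual = 14.695·(0.01821 + 0.09011·e^(−0.04·19.5)) = 0.8746
sugar = (2.4 − 0.8746)·4.0·20.8

126.9131 g


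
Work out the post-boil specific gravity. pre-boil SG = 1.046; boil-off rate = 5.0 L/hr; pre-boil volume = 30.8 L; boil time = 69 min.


V_post = V_pre − rate·(t/60);  SG_post = 1 + (SG_pre−1)·V_pre/V_post
V_post = 30.8 − 5.0·(69/60) = 25.0500
SG_post = 1 + (1.046 − 1)·30.8/25.0500

1.0566


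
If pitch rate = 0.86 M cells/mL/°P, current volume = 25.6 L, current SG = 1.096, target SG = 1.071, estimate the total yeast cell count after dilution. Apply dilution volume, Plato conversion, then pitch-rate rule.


V_w = V·((SG_c−1)/(SG_t−1)−1);  °P = 259 − 259/SG_t;  cells = rate·(V+V_w)·°P
V_w = 25.6·((1.096−1)/(1.071−1)−1) = 9.0141
V_final = 25.6 + 9.0141 = 34.6141
°P = 259 − 259/1.071 = 17.1699
cells = 0.86·34.6141·17.1699

511.1165 billion cells


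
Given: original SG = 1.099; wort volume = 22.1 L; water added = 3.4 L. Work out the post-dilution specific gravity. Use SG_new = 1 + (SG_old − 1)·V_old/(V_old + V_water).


pts = (1.099 − 1)·1000·22.1/(22.1 + 3.4) = 85.8000
SG_new = 1 + 85.8000/1000

1.0858


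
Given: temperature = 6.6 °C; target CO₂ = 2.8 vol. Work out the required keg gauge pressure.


psi = vols/(0.01821 + 0.09011·e^(−0.04·T)) − 14.695
psi = 2.8/(0.01821 + 0.09011·e^(−0.04·6.6)) − 14.695

17.3372 psi


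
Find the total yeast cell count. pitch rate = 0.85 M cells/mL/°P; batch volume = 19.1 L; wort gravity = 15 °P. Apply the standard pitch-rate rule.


cells (billions) = rate · V_L · °P
cells = 0.85 · 19.1 · 15

243.5250 billion cells


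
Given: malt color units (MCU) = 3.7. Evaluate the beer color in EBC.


SRM = 1.4922·MCU^0.6859;  EBC = SRM·1.97
SRM = 1.4922·3.7^0.6859 = 3.6606
EBC = 3.6606·1.97

7.2115 EBC


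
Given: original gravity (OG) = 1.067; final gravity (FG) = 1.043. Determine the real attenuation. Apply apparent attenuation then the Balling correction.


AA = (OG−FG)/(OG−1)·100;  RA = AA·0.8192
AA = (1.067 − 1.043)/(1.067 − 1)·100 = 35.8209
RA = 35.8209·0.8192

29.3445 %


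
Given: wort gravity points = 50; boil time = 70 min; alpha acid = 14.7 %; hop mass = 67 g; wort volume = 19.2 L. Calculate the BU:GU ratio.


U = 1.65·0.000125^(GP/1000)·(1−e^(−0.04t))/4.15;  IBU = (α/100)·m·U·1000/V;  BU:GU = IBU/GP
U = 1.65·0.000125^(50/1000)·(1−e^(−0.04·70))/4.15 = 0.2383
IBU = (14.7/100)·67·0.2383·1000/19.2 = 122.2153
BU:GU = 122.2153/50

2.4443


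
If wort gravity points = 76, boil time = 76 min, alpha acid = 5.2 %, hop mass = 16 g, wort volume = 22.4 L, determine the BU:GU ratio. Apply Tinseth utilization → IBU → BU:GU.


U = 1.65·0.000125^(GP/1000)·(1−e^(−0.04t))/4.15;  IBU = (α/100)·m·U·1000/V;  BU:GU = IBU/GP
U = 1.65·0.000125^(76/1000)·(1−e^(−0.04·76))/4.15 = 0.1912
IBU = (5.2/100)·16·0.1912·1000/22.4 = 7.1021
BU:GU = 7.1021/76

0.0934


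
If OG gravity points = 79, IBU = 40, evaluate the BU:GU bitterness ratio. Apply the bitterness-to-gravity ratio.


BU:GU = IBU / OG_points
BU:GU = 40 / 79

0.5063


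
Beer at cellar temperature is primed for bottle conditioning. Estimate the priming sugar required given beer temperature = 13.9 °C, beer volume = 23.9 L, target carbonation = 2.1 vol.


residual = 14.695·(0.01821 + 0.09011·e^(−0.04·T));  sugar = (target − residual)·4.0·V
residual = 14.695·(0.01821 + 0.09011·e^(−0.04·13.9)) = 1.0270
sugar = (2.1 − 1.0270)·4.0·23.9

102.5785 g


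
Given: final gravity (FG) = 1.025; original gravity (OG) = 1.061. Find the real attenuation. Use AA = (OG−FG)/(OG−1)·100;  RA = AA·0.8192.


AA = (1.061 − 1.025)/(1.061 − 1)·100 = 59.0164
RA = 59.0164·0.8192

48.3462 %


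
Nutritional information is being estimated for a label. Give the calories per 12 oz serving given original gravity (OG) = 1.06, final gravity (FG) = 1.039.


ABW = (OG−FG)·131.25·0.79/FG;  °P = 259 − 259/SG (for OG→OE and FG→AE);  RE = 0.1808·OE + 0.8192·AE;  Cal = (6.9·ABW + 4·(RE−0.1))·FG·3.55
ABW = (1.06 − 1.039)·131.25·0.79/1.039 = 2.0957
OE = 259 − 259/1.06 = 14.6604 °P
AE = 259 − 259/1.039 = 9.7218 °P
RE = 0.1808·14.6604 + 0.8192·9.7218 = 10.6147 °P
Cal = (6.9·2.0957 + 4·(10.6147−0.1))·1.039·3.55

208.4686 kcal


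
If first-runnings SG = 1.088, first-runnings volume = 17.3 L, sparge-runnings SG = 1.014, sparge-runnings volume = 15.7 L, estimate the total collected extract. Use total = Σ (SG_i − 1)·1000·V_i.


first = (1.088 − 1)·1000·17.3 = 1522.4000
sparge = (1.014 − 1)·1000·15.7 = 219.8000
total = 1522.4000 + 219.8000

1742.2000 gravity·L


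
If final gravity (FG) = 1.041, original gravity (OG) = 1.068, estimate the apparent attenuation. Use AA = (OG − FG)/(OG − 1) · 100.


AA = (1.068 − 1.041)/(1.068 − 1) · 100

39.7059 %


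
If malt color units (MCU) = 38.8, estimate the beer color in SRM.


SRM = 1.4922 · MCU^0.6859
SRM = 1.4922 · 38.8^0.6859

18.3488 SRM


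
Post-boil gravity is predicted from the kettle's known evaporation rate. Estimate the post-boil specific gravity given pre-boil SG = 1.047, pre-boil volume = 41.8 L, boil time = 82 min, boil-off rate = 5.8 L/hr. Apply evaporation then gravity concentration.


V_post = V_pre − rate·(t/60);  SG_post = 1 + (SG_pre−1)·V_pre/V_post
V_post = 41.8 − 5.8·(82/60) = 33.8733
SG_post = 1 + (1.047 − 1)·41.8/33.8733

1.0580


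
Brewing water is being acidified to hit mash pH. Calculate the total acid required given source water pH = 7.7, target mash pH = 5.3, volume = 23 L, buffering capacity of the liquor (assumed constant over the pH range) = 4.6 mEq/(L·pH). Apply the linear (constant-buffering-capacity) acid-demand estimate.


acid = buffering capacity · (pH_source − pH_target) · V
acid = 4.6 · (7.7 − 5.3) · 23

253.9200 mEq


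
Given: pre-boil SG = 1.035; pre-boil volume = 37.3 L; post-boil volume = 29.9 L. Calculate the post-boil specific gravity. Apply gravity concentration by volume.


SG_post = 1 + (SG_pre − 1)·V_pre/V_post
pts_pre = (1.035 − 1)·1000 = 35.0000
pts_post = 35.0000·37.3/29.9 = 43.6622
SG_post = 1 + 43.6622/1000

1.0437


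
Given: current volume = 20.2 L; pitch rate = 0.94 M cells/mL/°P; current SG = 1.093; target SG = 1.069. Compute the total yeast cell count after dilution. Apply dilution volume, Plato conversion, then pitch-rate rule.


V_w = V·((SG_c−1)/(SG_t−1)−1);  °P = 259 − 259/SG_t;  cells = rate·(V+V_w)·°P
V_w = 20.2·((1.093−1)/(1.069−1)−1) = 7.0261
V_final = 20.2 + 7.0261 = 27.2261
°P = 259 − 259/1.069 = 16.7175
cells = 0.94·27.2261·16.7175

427.8428 billion cells


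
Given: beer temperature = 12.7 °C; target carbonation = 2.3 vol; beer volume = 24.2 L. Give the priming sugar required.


residual = 14.695·(0.01821 + 0.09011·e^(−0.04·T));  sugar = (target − residual)·4.0·V
residual = 14.695·(0.01821 + 0.09011·e^(−0.04·12.7)) = 1.0643
sugar = (2.3 − 1.0643)·4.0·24.2

119.6115 g


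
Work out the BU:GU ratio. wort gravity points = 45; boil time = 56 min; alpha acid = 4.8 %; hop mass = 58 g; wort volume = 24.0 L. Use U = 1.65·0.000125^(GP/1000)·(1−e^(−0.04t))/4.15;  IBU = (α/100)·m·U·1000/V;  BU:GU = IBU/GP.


U = 1.65·0.000125^(45/1000)·(1−e^(−0.04·56))/4.15 = 0.2371
IBU = (4.8/100)·58·0.2371·1000/24.0 = 27.5023
BU:GU = 27.5023/45

0.6112


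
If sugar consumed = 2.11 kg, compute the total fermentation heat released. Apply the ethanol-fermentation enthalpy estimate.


Q = m_sugar · 590 kJ/kg
Q = 2.11 · 590

1244.9000 kJ


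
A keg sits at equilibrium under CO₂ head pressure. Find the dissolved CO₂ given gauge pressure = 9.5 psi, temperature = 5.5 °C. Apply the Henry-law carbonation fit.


vols = (P + 14.695)·(0.01821 + 0.09011·e^(−0.04·T))
vols = (9.5 + 14.695)·(0.01821 + 0.09011·e^(−0.04·5.5))

2.1903 volumes


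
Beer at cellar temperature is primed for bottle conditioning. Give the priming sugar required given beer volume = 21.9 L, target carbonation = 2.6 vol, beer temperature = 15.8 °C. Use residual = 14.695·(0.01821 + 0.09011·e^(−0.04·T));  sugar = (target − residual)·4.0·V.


residual = 14.695·(0.01821 + 0.09011·e^(−0.04·15.8)) = 0.9714
sugar = (2.6 − 0.9714)·4.0·21.9

142.6630 g


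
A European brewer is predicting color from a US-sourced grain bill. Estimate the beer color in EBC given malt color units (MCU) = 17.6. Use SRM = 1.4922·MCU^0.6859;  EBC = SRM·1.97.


SRM = 1.4922·17.6^0.6859 = 10.6690
EBC = 10.6690·1.97

21.0180 EBC


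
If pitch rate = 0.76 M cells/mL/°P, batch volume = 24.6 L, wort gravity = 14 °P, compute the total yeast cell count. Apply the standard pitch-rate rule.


cells (billions) = rate · V_L · °P
cells = 0.76 · 24.6 · 14

261.7440 billion cells


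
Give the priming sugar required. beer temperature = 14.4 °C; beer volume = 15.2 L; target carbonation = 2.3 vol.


residual = 14.695·(0.01821 + 0.09011·e^(−0.04·T));  sugar = (target − residual)·4.0·V
residual = 14.695·(0.01821 + 0.09011·e^(−0.04·14.4)) = 1.0120
sugar = (2.3 − 1.0120)·4.0·15.2

78.3125 g


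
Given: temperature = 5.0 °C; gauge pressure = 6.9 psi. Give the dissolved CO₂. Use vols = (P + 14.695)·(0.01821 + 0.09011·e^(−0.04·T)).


vols = (6.9 + 14.695)·(0.01821 + 0.09011·e^(−0.04·5.0))

1.9864 volumes


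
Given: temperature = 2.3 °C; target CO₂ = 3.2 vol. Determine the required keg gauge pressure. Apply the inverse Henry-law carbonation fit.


psi = vols/(0.01821 + 0.09011·e^(−0.04·T)) − 14.695
psi = 3.2/(0.01821 + 0.09011·e^(−0.04·2.3)) − 14.695

17.1776 psi


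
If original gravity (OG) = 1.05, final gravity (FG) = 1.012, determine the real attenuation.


AA = (OG−FG)/(OG−1)·100;  RA = AA·0.8192
AA = (1.05 − 1.012)/(1.05 − 1)·100 = 76.0000
RA = 76.0000·0.8192

62.2592 %


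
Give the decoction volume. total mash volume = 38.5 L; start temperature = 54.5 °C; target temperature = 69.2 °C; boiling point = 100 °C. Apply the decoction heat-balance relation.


V_dec = V_total·(T_target − T_start)/(T_boil − T_start)
V_dec = 38.5·(69.2 − 54.5)/(100 − 54.5)

12.4385 L


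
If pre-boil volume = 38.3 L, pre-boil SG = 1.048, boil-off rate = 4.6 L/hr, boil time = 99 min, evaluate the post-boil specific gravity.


V_post = V_pre − rate·(t/60);  SG_post = 1 + (SG_pre−1)·V_pre/V_post
V_post = 38.3 − 4.6·(99/60) = 30.7100
SG_post = 1 + (1.048 − 1)·38.3/30.7100

1.0599


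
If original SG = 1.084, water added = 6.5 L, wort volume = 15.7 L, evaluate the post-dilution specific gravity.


SG_new = 1 + (SG_old − 1)·V_old/(V_old + V_water)
pts = (1.084 − 1)·1000·15.7/(15.7 + 6.5) = 59.4054
SG_new = 1 + 59.4054/1000

1.0594


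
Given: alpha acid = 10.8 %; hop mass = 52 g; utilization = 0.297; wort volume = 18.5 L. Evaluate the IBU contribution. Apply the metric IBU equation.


IBU = (α/100)·mass·U·1000 / V
IBU = (10.8/100)·52·0.297·1000 / 18.5

90.1596 IBU


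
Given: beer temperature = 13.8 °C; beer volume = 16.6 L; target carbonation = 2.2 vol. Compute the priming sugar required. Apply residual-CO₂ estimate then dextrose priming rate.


residual = 14.695·(0.01821 + 0.09011·e^(−0.04·T));  sugar = (target − residual)·4.0·V
residual = 14.695·(0.01821 + 0.09011·e^(−0.04·13.8)) = 1.0300
sugar = (2.2 − 1.0300)·4.0·16.6

77.6849 g


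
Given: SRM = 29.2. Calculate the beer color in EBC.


EBC = SRM · 1.97
EBC = 29.2 · 1.97

57.5240 EBC


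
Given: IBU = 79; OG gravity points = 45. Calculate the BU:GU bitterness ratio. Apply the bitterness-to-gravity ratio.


BU:GU = IBU / OG_points
BU:GU = 79 / 45

1.7556


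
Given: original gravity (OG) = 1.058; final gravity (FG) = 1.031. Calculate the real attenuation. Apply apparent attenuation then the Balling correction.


AA = (OG−FG)/(OG−1)·100;  RA = AA·0.8192
AA = (1.058 − 1.031)/(1.058 − 1)·100 = 46.5517
RA = 46.5517·0.8192

38.1352 %


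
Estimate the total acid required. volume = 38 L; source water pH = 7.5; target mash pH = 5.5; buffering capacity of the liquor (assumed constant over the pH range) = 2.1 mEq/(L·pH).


acid = buffering capacity · (pH_source − pH_target) · V
acid = 2.1 · (7.5 − 5.5) · 38

159.6000 mEq


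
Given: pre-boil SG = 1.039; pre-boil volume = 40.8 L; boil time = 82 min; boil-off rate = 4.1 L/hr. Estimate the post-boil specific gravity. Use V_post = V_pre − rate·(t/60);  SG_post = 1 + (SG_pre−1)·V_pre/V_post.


V_post = 40.8 − 4.1·(82/60) = 35.1967
SG_post = 1 + (1.039 − 1)·40.8/35.1967

1.0452


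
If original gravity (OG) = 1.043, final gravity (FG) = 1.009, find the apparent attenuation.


AA = (OG − FG)/(OG − 1) · 100
AA = (1.043 − 1.009)/(1.043 − 1) · 100

79.0698 %


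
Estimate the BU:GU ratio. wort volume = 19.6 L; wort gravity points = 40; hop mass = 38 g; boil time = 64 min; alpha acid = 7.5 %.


U = 1.65·0.000125^(GP/1000)·(1−e^(−0.04t))/4.15;  IBU = (α/100)·m·U·1000/V;  BU:GU = IBU/GP
U = 1.65·0.000125^(40/1000)·(1−e^(−0.04·64))/4.15 = 0.2561
IBU = (7.5/100)·38·0.2561·1000/19.6 = 37.2357
BU:GU = 37.2357/40

0.9309


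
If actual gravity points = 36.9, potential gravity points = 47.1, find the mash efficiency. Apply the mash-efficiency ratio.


efficiency = actual / potential × 100
efficiency = 36.9 / 47.1 × 100

78.3439 %


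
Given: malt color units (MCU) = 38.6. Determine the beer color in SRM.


SRM = 1.4922 · MCU^0.6859
SRM = 1.4922 · 38.6^0.6859

18.2838 SRM


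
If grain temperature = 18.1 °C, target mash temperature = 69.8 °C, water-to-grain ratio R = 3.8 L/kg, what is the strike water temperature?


T_strike = (0.41/R)·(T_mash − T_grain) + T_mash
T_strike = (0.41/3.8)·(69.8 − 18.1) + 69.8

75.3782 °C


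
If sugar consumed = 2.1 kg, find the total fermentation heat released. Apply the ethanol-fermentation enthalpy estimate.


Q = m_sugar · 590 kJ/kg
Q = 2.1 · 590

1239.0000 kJ


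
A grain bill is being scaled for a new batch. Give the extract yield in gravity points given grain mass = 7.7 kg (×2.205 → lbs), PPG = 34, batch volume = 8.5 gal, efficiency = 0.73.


points = lbs × PPG × eff / vol
lbs = 7.7 × 2.205 = 16.9785
points = 16.9785 × 34 × 0.73 / 8.5

49.5772 points


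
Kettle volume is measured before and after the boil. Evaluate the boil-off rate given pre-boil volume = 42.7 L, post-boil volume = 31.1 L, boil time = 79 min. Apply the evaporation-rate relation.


rate = (V_pre − V_post) / (t_min/60)
rate = (42.7 − 31.1) / (79/60)

8.8101 L/hr


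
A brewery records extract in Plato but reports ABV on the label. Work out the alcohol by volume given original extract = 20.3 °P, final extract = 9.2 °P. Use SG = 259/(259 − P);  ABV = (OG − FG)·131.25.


OG = 259/(259 − 20.3) = 1.0850
FG = 259/(259 − 9.2) = 1.0368
ABV = (1.0850 − 1.0368)·131.25

6.3282 % ABV


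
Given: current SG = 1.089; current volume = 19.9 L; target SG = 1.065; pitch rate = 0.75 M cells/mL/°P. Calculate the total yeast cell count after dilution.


V_w = V·((SG_c−1)/(SG_t−1)−1);  °P = 259 − 259/SG_t;  cells = rate·(V+V_w)·°P
V_w = 19.9·((1.089−1)/(1.065−1)−1) = 7.3477
V_final = 19.9 + 7.3477 = 27.2477
°P = 259 − 259/1.065 = 15.8075
cells = 0.75·27.2477·15.8075

323.0387 billion cells


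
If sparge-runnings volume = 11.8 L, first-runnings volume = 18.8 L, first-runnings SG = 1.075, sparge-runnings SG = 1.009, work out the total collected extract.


total = Σ (SG_i − 1)·1000·V_i
first = (1.075 − 1)·1000·18.8 = 1410.0000
sparge = (1.009 − 1)·1000·11.8 = 106.2000
total = 1410.0000 + 106.2000

1516.2000 gravity·L


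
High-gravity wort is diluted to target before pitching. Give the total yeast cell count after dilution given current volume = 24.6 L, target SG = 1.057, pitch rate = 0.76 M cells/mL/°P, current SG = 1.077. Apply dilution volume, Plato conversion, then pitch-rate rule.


V_w = V·((SG_c−1)/(SG_t−1)−1);  °P = 259 − 259/SG_t;  cells = rate·(V+V_w)·°P
V_w = 24.6·((1.077−1)/(1.057−1)−1) = 8.6316
V_final = 24.6 + 8.6316 = 33.2316
°P = 259 − 259/1.057 = 13.9669
cells = 0.76·33.2316·13.9669

352.7477 billion cells


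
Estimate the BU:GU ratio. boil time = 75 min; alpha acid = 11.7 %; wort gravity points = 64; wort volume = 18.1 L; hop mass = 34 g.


U = 1.65·0.000125^(GP/1000)·(1−e^(−0.04t))/4.15;  IBU = (α/100)·m·U·1000/V;  BU:GU = IBU/GP
U = 1.65·0.000125^(64/1000)·(1−e^(−0.04·75))/4.15 = 0.2125
IBU = (11.7/100)·34·0.2125·1000/18.1 = 46.7138
BU:GU = 46.7138/64

0.7299


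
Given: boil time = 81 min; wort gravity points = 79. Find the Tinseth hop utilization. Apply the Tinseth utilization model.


U = 1.65·0.000125^(GP/1000) · (1 − e^(−0.04·t))/4.15
bigness = 1.65·0.000125^(79/1000) = 0.8112
boil_factor = (1 − e^(−0.04·81))/4.15 = 0.2315
U = 0.8112 · 0.2315

0.1878


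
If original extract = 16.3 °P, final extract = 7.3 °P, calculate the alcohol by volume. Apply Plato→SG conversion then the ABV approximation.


SG = 259/(259 − P);  ABV = (OG − FG)·131.25
OG = 259/(259 − 16.3) = 1.0672
FG = 259/(259 − 7.3) = 1.0290
ABV = (1.0672 − 1.0290)·131.25

5.0083 % ABV
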